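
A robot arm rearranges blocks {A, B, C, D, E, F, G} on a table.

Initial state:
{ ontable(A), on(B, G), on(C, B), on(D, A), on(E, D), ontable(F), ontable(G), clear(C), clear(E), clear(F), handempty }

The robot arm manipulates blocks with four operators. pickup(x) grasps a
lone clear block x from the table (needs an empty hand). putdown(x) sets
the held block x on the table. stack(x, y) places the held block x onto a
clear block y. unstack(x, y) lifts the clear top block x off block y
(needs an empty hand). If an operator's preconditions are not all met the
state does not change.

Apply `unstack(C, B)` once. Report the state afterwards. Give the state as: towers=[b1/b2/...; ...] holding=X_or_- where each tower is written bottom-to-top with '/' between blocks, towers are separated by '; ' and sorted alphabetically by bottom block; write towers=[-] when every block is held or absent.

towers=[A/D/E; F; G/B] holding=C

before: towers=[A/D/E; F; G/B/C] holding=-
pre[unstack(C, B)]: on(C,B) ok, clear(C) ok, handempty ok
all met → apply unstack(C, B)
after:  towers=[A/D/E; F; G/B] holding=C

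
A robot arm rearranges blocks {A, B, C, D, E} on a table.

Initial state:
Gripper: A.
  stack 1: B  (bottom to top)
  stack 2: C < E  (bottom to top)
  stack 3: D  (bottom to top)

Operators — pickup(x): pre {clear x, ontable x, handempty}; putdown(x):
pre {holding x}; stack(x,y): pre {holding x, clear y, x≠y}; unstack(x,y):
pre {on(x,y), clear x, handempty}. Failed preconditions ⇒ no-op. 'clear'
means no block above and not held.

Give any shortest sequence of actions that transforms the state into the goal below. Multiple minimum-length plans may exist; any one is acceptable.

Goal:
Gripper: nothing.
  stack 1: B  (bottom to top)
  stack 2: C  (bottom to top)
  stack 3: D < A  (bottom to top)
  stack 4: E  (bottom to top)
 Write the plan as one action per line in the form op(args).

step 1 (stack(A, D)): towers=[B; C/E; D/A] holding=-
step 2 (unstack(E, C)): towers=[B; C; D/A] holding=E
step 3 (putdown(E)): towers=[B; C; D/A; E] holding=-
goal check: towers=[B; C; D/A; E] holding=- — reached (length 3, optimal by BFS)

stack(A, D)
unstack(E, C)
putdown(E)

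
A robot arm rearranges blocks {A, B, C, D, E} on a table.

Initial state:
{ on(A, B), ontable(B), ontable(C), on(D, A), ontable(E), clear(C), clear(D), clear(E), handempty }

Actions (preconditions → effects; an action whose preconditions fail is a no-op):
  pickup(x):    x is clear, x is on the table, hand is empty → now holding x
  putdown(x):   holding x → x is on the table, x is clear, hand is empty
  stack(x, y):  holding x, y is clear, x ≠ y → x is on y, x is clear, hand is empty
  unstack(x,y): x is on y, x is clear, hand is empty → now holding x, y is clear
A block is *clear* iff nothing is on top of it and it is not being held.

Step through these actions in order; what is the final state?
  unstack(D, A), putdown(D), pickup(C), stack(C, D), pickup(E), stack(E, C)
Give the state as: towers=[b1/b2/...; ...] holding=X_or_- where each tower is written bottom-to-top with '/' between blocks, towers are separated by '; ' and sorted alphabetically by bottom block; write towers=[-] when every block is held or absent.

step 1 (unstack(D, A)): towers=[B/A; C; E] holding=D
step 2 (putdown(D)): towers=[B/A; C; D; E] holding=-
step 3 (pickup(C)): towers=[B/A; D; E] holding=C
step 4 (stack(C, D)): towers=[B/A; D/C; E] holding=-
step 5 (pickup(E)): towers=[B/A; D/C] holding=E
step 6 (stack(E, C)): towers=[B/A; D/C/E] holding=-

towers=[B/A; D/C/E] holding=-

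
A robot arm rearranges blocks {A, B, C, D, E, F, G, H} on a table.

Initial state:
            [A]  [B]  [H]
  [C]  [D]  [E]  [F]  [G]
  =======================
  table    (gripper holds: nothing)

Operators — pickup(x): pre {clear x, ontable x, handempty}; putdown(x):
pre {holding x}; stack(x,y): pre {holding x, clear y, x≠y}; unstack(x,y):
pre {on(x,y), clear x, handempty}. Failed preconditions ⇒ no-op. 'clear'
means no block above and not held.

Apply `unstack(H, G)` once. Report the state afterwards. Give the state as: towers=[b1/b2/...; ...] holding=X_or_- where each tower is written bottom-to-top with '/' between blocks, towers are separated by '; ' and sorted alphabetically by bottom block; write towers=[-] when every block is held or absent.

towers=[C; D; E/A; F/B; G] holding=H

before: towers=[C; D; E/A; F/B; G/H] holding=-
pre[unstack(H, G)]: on(H,G) yes, clear(H) yes, handempty yes
all met → apply unstack(H, G)
after:  towers=[C; D; E/A; F/B; G] holding=H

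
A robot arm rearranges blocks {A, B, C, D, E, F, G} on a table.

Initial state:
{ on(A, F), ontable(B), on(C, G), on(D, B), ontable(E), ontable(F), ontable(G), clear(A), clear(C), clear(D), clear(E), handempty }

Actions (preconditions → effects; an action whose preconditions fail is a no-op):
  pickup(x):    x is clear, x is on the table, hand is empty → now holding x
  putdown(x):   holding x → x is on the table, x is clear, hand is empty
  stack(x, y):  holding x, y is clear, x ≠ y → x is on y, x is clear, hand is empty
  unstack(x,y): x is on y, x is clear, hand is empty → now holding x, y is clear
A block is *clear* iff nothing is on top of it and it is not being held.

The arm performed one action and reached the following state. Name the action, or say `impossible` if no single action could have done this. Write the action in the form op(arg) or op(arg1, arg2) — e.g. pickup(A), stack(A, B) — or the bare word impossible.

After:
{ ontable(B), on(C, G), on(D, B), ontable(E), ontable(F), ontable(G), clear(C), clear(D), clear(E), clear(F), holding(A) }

target: towers=[B/D; E; F; G/C] holding=A
     unstack(D, B) → towers=[B; E; F/A; G/C] holding=D
     unstack(A, F) → towers=[B/D; E; F; G/C] holding=A  ← match
         pickup(E) → towers=[B/D; F/A; G/C] holding=E
     unstack(C, G) → towers=[B/D; E; F/A; G] holding=C

unstack(A, F)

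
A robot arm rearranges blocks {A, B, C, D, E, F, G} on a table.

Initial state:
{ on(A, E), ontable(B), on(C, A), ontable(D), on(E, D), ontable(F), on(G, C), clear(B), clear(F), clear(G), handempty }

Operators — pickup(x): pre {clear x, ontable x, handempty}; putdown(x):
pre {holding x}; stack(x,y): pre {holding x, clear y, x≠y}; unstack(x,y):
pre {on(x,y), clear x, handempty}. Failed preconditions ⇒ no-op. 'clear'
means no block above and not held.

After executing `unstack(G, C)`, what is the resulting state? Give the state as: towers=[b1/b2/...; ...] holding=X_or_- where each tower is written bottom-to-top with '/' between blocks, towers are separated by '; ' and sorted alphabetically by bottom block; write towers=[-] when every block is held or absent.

towers=[B; D/E/A/C; F] holding=G

before: towers=[B; D/E/A/C/G; F] holding=-
pre[unstack(G, C)]: on(G,C) yes, clear(G) yes, handempty yes
all met → apply unstack(G, C)
after:  towers=[B; D/E/A/C; F] holding=G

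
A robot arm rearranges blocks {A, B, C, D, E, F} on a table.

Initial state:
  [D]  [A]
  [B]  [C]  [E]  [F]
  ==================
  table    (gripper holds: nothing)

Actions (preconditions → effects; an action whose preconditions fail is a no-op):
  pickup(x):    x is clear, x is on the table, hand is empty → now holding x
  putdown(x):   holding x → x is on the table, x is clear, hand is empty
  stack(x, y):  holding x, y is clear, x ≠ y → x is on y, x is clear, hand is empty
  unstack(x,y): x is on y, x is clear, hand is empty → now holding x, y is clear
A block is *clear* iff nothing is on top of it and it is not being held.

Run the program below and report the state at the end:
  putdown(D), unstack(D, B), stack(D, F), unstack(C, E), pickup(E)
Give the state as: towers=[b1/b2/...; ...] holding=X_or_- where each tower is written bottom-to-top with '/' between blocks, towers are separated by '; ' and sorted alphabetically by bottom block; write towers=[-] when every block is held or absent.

step 1 (putdown(D)) [no-op]: towers=[B/D; C/A; E; F] holding=-
step 2 (unstack(D, B)): towers=[B; C/A; E; F] holding=D
step 3 (stack(D, F)): towers=[B; C/A; E; F/D] holding=-
step 4 (unstack(C, E)) [no-op]: towers=[B; C/A; E; F/D] holding=-
step 5 (pickup(E)): towers=[B; C/A; F/D] holding=E

towers=[B; C/A; F/D] holding=E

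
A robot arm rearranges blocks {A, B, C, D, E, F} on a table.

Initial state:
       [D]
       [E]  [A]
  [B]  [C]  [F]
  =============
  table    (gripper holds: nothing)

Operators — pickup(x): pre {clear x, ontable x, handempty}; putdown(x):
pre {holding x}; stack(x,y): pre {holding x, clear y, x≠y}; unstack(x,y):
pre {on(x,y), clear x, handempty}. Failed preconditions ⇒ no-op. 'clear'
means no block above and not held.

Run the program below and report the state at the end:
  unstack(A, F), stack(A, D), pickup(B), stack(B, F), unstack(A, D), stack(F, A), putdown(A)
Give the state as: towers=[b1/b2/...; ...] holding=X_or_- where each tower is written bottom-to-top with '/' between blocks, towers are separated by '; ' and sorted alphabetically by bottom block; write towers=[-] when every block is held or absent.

towers=[A; C/E/D; F/B] holding=-

step 1 (unstack(A, F)): towers=[B; C/E/D; F] holding=A
step 2 (stack(A, D)): towers=[B; C/E/D/A; F] holding=-
step 3 (pickup(B)): towers=[C/E/D/A; F] holding=B
step 4 (stack(B, F)): towers=[C/E/D/A; F/B] holding=-
step 5 (unstack(A, D)): towers=[C/E/D; F/B] holding=A
step 6 (stack(F, A)) [no-op]: towers=[C/E/D; F/B] holding=A
step 7 (putdown(A)): towers=[A; C/E/D; F/B] holding=-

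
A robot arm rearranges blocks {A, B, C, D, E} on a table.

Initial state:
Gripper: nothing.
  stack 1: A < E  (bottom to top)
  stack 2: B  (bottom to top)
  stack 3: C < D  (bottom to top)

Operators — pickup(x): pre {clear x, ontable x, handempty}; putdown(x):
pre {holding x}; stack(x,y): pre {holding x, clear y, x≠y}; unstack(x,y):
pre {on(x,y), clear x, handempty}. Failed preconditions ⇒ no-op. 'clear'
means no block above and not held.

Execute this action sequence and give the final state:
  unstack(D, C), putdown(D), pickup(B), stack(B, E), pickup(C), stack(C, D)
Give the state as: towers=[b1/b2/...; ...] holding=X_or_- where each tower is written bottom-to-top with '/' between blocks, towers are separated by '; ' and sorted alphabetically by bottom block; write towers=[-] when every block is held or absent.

step 1 (unstack(D, C)): towers=[A/E; B; C] holding=D
step 2 (putdown(D)): towers=[A/E; B; C; D] holding=-
step 3 (pickup(B)): towers=[A/E; C; D] holding=B
step 4 (stack(B, E)): towers=[A/E/B; C; D] holding=-
step 5 (pickup(C)): towers=[A/E/B; D] holding=C
step 6 (stack(C, D)): towers=[A/E/B; D/C] holding=-

towers=[A/E/B; D/C] holding=-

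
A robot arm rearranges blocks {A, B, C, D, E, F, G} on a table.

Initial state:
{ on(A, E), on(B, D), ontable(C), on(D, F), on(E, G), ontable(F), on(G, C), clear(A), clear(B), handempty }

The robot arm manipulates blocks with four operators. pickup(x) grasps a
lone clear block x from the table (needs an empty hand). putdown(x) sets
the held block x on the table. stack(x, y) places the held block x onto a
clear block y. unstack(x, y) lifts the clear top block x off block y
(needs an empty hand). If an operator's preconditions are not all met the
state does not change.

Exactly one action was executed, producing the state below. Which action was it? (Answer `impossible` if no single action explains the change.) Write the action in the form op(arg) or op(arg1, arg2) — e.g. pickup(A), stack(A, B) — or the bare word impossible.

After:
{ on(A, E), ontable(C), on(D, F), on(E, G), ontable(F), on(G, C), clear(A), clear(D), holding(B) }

unstack(B, D)

target: towers=[C/G/E/A; F/D] holding=B
     unstack(B, D) → towers=[C/G/E/A; F/D] holding=B  ← match
     unstack(A, E) → towers=[C/G/E; F/D/B] holding=A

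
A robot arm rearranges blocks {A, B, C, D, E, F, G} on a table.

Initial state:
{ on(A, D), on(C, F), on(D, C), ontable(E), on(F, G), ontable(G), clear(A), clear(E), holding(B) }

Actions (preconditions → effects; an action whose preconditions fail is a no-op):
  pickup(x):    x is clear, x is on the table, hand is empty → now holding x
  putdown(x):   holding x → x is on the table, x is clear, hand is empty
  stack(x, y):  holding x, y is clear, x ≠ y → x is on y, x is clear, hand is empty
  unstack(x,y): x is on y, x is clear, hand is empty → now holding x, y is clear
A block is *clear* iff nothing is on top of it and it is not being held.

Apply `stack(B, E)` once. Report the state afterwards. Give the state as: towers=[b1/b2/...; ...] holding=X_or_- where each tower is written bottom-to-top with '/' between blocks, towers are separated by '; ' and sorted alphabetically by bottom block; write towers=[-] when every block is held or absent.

before: towers=[E; G/F/C/D/A] holding=B
pre[stack(B, E)]: holding(B) ok, clear(E) ok, B≠E ok
all met → apply stack(B, E)
after:  towers=[E/B; G/F/C/D/A] holding=-

towers=[E/B; G/F/C/D/A] holding=-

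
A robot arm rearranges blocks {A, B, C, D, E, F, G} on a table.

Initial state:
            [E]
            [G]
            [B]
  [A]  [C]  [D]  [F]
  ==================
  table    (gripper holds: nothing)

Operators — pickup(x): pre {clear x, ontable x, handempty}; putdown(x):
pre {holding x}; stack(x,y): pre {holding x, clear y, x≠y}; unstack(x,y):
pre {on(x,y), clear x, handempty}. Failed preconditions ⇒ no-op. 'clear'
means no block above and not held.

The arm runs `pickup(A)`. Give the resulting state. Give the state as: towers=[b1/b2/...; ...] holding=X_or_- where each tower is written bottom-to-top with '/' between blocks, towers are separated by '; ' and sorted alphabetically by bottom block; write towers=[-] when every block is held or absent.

before: towers=[A; C; D/B/G/E; F] holding=-
pre[pickup(A)]: clear(A) ✓, ontable(A) ✓, handempty ✓
all met → apply pickup(A)
after:  towers=[C; D/B/G/E; F] holding=A

towers=[C; D/B/G/E; F] holding=A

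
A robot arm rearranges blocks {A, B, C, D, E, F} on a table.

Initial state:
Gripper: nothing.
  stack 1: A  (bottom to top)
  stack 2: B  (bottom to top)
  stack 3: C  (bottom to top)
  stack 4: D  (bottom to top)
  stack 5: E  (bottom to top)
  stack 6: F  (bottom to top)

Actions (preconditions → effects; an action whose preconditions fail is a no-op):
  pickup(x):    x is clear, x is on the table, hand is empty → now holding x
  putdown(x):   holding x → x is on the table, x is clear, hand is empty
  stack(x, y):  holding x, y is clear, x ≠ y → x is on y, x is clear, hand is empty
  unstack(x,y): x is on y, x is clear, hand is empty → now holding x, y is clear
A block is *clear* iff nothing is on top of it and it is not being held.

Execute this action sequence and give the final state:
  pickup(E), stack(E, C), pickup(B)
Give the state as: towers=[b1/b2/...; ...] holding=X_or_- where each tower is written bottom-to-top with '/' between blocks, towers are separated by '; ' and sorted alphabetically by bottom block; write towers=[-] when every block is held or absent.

step 1 (pickup(E)): towers=[A; B; C; D; F] holding=E
step 2 (stack(E, C)): towers=[A; B; C/E; D; F] holding=-
step 3 (pickup(B)): towers=[A; C/E; D; F] holding=B

towers=[A; C/E; D; F] holding=B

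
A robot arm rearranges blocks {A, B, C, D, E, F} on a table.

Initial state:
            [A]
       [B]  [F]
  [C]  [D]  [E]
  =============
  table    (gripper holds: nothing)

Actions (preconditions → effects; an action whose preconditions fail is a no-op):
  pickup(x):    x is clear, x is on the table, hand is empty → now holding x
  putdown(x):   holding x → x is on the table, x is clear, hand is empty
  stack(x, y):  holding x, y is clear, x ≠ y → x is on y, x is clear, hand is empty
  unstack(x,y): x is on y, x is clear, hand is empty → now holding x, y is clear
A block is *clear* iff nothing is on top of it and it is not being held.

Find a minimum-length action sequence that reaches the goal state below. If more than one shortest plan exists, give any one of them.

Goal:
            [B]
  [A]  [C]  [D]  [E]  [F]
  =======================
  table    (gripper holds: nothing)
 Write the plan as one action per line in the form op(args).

step 1 (unstack(A, F)): towers=[C; D/B; E/F] holding=A
step 2 (putdown(A)): towers=[A; C; D/B; E/F] holding=-
step 3 (unstack(F, E)): towers=[A; C; D/B; E] holding=F
step 4 (putdown(F)): towers=[A; C; D/B; E; F] holding=-
goal check: towers=[A; C; D/B; E; F] holding=- — reached (length 4, optimal by BFS)

unstack(A, F)
putdown(A)
unstack(F, E)
putdown(F)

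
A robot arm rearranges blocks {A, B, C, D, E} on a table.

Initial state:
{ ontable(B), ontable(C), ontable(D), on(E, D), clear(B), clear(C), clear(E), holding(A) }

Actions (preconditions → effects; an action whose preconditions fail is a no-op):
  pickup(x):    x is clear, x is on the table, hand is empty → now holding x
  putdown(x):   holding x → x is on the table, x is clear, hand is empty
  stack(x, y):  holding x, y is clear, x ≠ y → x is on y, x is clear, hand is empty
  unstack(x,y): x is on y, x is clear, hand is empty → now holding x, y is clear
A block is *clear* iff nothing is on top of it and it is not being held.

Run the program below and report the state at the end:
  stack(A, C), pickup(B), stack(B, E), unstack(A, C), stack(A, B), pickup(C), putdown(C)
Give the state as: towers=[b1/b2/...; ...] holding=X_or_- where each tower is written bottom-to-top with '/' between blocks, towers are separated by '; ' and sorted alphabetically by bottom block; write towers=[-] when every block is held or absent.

step 1 (stack(A, C)): towers=[B; C/A; D/E] holding=-
step 2 (pickup(B)): towers=[C/A; D/E] holding=B
step 3 (stack(B, E)): towers=[C/A; D/E/B] holding=-
step 4 (unstack(A, C)): towers=[C; D/E/B] holding=A
step 5 (stack(A, B)): towers=[C; D/E/B/A] holding=-
step 6 (pickup(C)): towers=[D/E/B/A] holding=C
step 7 (putdown(C)): towers=[C; D/E/B/A] holding=-

towers=[C; D/E/B/A] holding=-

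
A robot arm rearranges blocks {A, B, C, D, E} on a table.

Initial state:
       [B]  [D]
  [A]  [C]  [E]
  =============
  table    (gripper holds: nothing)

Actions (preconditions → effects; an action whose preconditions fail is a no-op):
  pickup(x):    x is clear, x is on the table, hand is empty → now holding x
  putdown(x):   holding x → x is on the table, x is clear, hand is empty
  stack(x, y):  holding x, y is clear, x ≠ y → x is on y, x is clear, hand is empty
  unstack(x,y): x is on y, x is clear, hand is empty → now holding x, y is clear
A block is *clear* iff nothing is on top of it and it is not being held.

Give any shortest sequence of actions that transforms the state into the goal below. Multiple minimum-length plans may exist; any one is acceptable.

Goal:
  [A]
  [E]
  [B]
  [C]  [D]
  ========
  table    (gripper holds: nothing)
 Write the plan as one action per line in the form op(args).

unstack(D, E)
putdown(D)
pickup(E)
stack(E, B)
pickup(A)
stack(A, E)

step 1 (unstack(D, E)): towers=[A; C/B; E] holding=D
step 2 (putdown(D)): towers=[A; C/B; D; E] holding=-
step 3 (pickup(E)): towers=[A; C/B; D] holding=E
step 4 (stack(E, B)): towers=[A; C/B/E; D] holding=-
step 5 (pickup(A)): towers=[C/B/E; D] holding=A
step 6 (stack(A, E)): towers=[C/B/E/A; D] holding=-
goal check: towers=[C/B/E/A; D] holding=- — reached (length 6, optimal by BFS)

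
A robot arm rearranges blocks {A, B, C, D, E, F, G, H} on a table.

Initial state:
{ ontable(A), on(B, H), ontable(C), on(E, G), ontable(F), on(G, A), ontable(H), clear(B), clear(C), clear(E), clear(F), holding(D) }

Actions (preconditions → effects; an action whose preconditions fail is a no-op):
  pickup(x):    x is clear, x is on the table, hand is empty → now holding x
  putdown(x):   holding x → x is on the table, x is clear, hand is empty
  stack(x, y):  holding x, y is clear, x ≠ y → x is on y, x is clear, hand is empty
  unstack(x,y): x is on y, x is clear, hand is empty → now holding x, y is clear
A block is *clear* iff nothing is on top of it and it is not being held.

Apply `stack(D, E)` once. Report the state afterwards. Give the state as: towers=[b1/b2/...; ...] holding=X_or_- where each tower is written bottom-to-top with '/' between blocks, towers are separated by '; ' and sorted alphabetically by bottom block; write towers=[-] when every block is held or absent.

before: towers=[A/G/E; C; F; H/B] holding=D
pre[stack(D, E)]: holding(D) ok, clear(E) ok, D≠E ok
all met → apply stack(D, E)
after:  towers=[A/G/E/D; C; F; H/B] holding=-

towers=[A/G/E/D; C; F; H/B] holding=-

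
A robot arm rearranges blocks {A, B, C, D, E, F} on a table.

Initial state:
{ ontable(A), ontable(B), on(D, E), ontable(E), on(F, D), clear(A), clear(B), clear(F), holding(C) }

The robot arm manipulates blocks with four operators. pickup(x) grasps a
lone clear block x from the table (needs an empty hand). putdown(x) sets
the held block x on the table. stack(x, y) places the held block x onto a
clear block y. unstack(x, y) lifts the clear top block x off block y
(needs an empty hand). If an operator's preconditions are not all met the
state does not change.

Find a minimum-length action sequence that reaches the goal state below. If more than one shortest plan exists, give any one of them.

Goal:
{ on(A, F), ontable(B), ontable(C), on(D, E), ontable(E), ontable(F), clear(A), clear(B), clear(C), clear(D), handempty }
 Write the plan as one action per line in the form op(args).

step 1 (putdown(C)): towers=[A; B; C; E/D/F] holding=-
step 2 (unstack(F, D)): towers=[A; B; C; E/D] holding=F
step 3 (putdown(F)): towers=[A; B; C; E/D; F] holding=-
step 4 (pickup(A)): towers=[B; C; E/D; F] holding=A
step 5 (stack(A, F)): towers=[B; C; E/D; F/A] holding=-
goal check: towers=[B; C; E/D; F/A] holding=- — reached (length 5, optimal by BFS)

putdown(C)
unstack(F, D)
putdown(F)
pickup(A)
stack(A, F)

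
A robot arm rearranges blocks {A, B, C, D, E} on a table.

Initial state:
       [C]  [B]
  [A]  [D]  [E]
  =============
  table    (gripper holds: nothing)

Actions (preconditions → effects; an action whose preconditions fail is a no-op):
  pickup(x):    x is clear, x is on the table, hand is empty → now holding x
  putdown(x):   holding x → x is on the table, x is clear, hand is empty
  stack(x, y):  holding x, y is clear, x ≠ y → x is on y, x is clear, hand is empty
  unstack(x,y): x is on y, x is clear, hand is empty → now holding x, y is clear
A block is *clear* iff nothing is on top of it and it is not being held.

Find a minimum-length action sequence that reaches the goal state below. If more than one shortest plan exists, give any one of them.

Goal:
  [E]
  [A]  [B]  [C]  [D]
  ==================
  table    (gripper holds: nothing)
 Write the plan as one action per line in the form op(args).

unstack(B, E)
putdown(B)
pickup(E)
stack(E, A)
unstack(C, D)
putdown(C)

step 1 (unstack(B, E)): towers=[A; D/C; E] holding=B
step 2 (putdown(B)): towers=[A; B; D/C; E] holding=-
step 3 (pickup(E)): towers=[A; B; D/C] holding=E
step 4 (stack(E, A)): towers=[A/E; B; D/C] holding=-
step 5 (unstack(C, D)): towers=[A/E; B; D] holding=C
step 6 (putdown(C)): towers=[A/E; B; C; D] holding=-
goal check: towers=[A/E; B; C; D] holding=- — reached (length 6, optimal by BFS)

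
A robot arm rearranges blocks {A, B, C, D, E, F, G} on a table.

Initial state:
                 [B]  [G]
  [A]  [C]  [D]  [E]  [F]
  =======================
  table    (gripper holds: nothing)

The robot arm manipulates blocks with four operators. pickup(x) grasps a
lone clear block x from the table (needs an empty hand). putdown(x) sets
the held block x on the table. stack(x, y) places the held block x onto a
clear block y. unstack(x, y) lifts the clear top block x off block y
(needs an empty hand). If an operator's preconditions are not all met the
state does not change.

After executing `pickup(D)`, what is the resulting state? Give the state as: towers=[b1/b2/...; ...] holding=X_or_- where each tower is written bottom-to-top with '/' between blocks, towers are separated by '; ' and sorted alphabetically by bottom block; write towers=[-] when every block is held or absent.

towers=[A; C; E/B; F/G] holding=D

before: towers=[A; C; D; E/B; F/G] holding=-
pre[pickup(D)]: clear(D) yes, ontable(D) yes, handempty yes
all met → apply pickup(D)
after:  towers=[A; C; E/B; F/G] holding=D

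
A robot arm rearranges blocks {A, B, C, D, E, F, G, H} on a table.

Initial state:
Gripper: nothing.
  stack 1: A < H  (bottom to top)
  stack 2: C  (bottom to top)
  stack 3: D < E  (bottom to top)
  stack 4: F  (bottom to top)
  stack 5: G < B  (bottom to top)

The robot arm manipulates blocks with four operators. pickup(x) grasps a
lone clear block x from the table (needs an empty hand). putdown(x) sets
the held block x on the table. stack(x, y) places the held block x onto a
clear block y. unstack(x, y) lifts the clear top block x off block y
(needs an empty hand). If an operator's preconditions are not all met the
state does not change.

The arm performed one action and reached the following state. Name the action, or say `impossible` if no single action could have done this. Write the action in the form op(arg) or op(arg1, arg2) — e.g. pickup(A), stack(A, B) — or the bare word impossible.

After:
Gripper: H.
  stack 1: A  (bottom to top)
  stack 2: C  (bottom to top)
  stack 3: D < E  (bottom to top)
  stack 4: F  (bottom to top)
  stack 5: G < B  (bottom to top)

target: towers=[A; C; D/E; F; G/B] holding=H
     unstack(E, D) → towers=[A/H; C; D; F; G/B] holding=E
     unstack(H, A) → towers=[A; C; D/E; F; G/B] holding=H  ← match
     unstack(B, G) → towers=[A/H; C; D/E; F; G] holding=B
         pickup(F) → towers=[A/H; C; D/E; G/B] holding=F
         pickup(C) → towers=[A/H; D/E; F; G/B] holding=C

unstack(H, A)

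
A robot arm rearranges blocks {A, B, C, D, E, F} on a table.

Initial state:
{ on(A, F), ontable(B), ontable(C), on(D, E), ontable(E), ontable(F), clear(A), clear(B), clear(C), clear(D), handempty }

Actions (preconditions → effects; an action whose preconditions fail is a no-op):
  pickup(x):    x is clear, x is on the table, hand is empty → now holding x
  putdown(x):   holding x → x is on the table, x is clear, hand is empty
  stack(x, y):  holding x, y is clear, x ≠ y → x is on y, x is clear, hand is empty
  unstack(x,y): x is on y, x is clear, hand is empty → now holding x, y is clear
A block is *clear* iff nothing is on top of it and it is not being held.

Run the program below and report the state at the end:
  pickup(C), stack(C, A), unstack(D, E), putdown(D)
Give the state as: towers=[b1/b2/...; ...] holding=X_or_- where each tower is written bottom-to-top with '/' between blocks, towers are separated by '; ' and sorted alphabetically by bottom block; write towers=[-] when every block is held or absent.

towers=[B; D; E; F/A/C] holding=-

step 1 (pickup(C)): towers=[B; E/D; F/A] holding=C
step 2 (stack(C, A)): towers=[B; E/D; F/A/C] holding=-
step 3 (unstack(D, E)): towers=[B; E; F/A/C] holding=D
step 4 (putdown(D)): towers=[B; D; E; F/A/C] holding=-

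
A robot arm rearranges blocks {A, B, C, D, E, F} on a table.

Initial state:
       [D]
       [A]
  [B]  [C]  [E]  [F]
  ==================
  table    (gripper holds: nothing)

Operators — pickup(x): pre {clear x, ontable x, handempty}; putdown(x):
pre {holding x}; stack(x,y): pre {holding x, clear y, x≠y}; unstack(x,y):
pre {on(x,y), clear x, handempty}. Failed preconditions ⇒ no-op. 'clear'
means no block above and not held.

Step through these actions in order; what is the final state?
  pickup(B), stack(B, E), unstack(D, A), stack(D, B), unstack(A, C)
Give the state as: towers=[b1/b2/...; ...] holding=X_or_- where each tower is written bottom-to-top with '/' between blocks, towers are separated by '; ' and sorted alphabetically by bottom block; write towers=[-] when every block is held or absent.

step 1 (pickup(B)): towers=[C/A/D; E; F] holding=B
step 2 (stack(B, E)): towers=[C/A/D; E/B; F] holding=-
step 3 (unstack(D, A)): towers=[C/A; E/B; F] holding=D
step 4 (stack(D, B)): towers=[C/A; E/B/D; F] holding=-
step 5 (unstack(A, C)): towers=[C; E/B/D; F] holding=A

towers=[C; E/B/D; F] holding=A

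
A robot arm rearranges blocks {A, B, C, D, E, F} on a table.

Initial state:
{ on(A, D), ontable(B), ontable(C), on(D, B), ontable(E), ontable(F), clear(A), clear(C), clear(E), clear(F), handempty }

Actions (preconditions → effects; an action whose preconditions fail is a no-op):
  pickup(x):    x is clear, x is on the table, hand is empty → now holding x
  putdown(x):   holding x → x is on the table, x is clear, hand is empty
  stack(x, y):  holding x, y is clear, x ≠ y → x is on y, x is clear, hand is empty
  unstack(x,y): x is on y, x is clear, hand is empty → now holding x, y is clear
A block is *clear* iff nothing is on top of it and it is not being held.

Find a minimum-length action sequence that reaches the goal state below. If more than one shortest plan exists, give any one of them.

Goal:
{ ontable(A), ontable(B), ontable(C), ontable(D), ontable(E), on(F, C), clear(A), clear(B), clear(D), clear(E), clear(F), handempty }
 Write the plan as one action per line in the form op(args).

step 1 (pickup(F)): towers=[B/D/A; C; E] holding=F
step 2 (stack(F, C)): towers=[B/D/A; C/F; E] holding=-
step 3 (unstack(A, D)): towers=[B/D; C/F; E] holding=A
step 4 (putdown(A)): towers=[A; B/D; C/F; E] holding=-
step 5 (unstack(D, B)): towers=[A; B; C/F; E] holding=D
step 6 (putdown(D)): towers=[A; B; C/F; D; E] holding=-
goal check: towers=[A; B; C/F; D; E] holding=- — reached (length 6, optimal by BFS)

pickup(F)
stack(F, C)
unstack(A, D)
putdown(A)
unstack(D, B)
putdown(D)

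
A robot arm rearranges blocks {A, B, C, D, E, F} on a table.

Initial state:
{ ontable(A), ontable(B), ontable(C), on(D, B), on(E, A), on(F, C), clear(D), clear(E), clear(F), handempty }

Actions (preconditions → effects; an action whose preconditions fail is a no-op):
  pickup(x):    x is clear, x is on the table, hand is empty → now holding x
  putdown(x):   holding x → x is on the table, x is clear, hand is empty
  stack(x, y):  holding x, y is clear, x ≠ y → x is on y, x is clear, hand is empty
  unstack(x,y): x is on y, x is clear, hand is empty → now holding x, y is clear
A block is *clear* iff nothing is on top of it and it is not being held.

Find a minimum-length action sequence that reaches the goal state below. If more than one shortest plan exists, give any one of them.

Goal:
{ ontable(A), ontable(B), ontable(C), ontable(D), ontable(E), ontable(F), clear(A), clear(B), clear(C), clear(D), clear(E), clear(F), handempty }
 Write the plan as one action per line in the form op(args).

unstack(F, C)
putdown(F)
unstack(D, B)
putdown(D)
unstack(E, A)
putdown(E)

step 1 (unstack(F, C)): towers=[A/E; B/D; C] holding=F
step 2 (putdown(F)): towers=[A/E; B/D; C; F] holding=-
step 3 (unstack(D, B)): towers=[A/E; B; C; F] holding=D
step 4 (putdown(D)): towers=[A/E; B; C; D; F] holding=-
step 5 (unstack(E, A)): towers=[A; B; C; D; F] holding=E
step 6 (putdown(E)): towers=[A; B; C; D; E; F] holding=-
goal check: towers=[A; B; C; D; E; F] holding=- — reached (length 6, optimal by BFS)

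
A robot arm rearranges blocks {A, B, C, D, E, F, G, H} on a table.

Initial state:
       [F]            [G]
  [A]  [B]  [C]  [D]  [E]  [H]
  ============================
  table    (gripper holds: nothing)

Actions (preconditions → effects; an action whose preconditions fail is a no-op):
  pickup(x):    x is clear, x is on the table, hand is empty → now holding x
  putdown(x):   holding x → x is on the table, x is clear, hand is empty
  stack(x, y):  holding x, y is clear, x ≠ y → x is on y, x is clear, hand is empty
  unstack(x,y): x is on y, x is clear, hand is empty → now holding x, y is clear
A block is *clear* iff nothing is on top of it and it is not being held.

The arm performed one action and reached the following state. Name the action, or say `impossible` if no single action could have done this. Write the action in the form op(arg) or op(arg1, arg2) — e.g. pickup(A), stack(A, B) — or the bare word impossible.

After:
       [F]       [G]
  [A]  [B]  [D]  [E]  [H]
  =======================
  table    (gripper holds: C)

pickup(C)

target: towers=[A; B/F; D; E/G; H] holding=C
     unstack(G, E) → towers=[A; B/F; C; D; E; H] holding=G
         pickup(A) → towers=[B/F; C; D; E/G; H] holding=A
         pickup(H) → towers=[A; B/F; C; D; E/G] holding=H
     unstack(F, B) → towers=[A; B; C; D; E/G; H] holding=F
         pickup(D) → towers=[A; B/F; C; E/G; H] holding=D
         pickup(C) → towers=[A; B/F; D; E/G; H] holding=C  ← match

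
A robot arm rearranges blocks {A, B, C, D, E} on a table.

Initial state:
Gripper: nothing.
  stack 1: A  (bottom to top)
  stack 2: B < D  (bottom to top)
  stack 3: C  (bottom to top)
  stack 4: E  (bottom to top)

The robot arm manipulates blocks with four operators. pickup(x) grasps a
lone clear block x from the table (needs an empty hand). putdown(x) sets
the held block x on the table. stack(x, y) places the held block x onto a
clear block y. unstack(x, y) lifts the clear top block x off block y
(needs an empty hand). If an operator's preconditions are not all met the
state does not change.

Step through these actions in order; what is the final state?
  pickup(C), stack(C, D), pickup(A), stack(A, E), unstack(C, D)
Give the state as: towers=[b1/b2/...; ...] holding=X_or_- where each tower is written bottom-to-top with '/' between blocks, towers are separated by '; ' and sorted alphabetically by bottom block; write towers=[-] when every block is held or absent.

towers=[B/D; E/A] holding=C

step 1 (pickup(C)): towers=[A; B/D; E] holding=C
step 2 (stack(C, D)): towers=[A; B/D/C; E] holding=-
step 3 (pickup(A)): towers=[B/D/C; E] holding=A
step 4 (stack(A, E)): towers=[B/D/C; E/A] holding=-
step 5 (unstack(C, D)): towers=[B/D; E/A] holding=C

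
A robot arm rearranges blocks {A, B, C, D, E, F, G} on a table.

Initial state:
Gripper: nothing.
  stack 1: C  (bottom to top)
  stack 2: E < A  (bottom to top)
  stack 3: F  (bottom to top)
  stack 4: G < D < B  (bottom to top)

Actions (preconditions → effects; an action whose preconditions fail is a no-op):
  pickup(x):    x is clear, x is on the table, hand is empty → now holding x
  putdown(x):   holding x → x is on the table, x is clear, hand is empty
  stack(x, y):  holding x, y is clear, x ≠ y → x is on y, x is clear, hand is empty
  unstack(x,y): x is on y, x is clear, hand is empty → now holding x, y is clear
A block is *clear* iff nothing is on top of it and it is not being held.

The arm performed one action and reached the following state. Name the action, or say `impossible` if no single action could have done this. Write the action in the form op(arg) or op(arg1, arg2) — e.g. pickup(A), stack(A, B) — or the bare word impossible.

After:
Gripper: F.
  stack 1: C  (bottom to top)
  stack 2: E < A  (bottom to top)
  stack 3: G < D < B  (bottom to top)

target: towers=[C; E/A; G/D/B] holding=F
     unstack(B, D) → towers=[C; E/A; F; G/D] holding=B
         pickup(F) → towers=[C; E/A; G/D/B] holding=F  ← match
     unstack(A, E) → towers=[C; E; F; G/D/B] holding=A
         pickup(C) → towers=[E/A; F; G/D/B] holding=C

pickup(F)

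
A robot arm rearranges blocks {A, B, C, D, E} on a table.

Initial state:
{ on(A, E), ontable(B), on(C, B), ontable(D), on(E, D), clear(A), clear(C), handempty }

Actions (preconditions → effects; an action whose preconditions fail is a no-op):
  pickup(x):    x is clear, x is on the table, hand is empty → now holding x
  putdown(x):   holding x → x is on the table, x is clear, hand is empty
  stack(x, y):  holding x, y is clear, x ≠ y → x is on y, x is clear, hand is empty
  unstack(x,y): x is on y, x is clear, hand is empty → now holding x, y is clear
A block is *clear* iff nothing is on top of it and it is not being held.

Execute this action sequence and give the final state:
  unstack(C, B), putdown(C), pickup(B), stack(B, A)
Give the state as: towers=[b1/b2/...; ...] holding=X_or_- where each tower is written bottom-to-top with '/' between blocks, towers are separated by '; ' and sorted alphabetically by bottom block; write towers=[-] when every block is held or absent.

step 1 (unstack(C, B)): towers=[B; D/E/A] holding=C
step 2 (putdown(C)): towers=[B; C; D/E/A] holding=-
step 3 (pickup(B)): towers=[C; D/E/A] holding=B
step 4 (stack(B, A)): towers=[C; D/E/A/B] holding=-

towers=[C; D/E/A/B] holding=-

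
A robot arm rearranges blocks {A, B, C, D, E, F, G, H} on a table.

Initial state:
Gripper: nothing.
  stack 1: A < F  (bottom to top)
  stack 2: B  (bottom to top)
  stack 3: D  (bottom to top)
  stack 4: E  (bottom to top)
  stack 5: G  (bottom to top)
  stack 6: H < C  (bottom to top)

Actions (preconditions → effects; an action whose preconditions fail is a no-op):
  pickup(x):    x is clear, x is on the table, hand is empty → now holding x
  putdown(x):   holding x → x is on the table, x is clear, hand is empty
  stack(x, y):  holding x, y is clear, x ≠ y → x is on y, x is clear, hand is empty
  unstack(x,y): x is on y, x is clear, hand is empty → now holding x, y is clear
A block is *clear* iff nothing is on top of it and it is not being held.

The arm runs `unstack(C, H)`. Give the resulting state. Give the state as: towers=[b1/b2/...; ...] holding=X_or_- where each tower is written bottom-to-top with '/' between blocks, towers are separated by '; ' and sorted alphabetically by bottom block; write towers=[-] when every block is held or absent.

towers=[A/F; B; D; E; G; H] holding=C

before: towers=[A/F; B; D; E; G; H/C] holding=-
pre[unstack(C, H)]: on(C,H) ok, clear(C) ok, handempty ok
all met → apply unstack(C, H)
after:  towers=[A/F; B; D; E; G; H] holding=C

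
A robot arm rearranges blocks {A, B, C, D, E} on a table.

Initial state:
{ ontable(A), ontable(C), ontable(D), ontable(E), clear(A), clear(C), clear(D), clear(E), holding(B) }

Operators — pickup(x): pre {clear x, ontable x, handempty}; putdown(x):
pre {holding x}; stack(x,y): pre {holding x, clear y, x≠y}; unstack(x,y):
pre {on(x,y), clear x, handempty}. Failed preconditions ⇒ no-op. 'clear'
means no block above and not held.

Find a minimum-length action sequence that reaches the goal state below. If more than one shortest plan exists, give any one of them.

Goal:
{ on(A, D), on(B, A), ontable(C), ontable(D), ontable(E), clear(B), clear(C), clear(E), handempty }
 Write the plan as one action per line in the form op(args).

putdown(B)
pickup(A)
stack(A, D)
pickup(B)
stack(B, A)

step 1 (putdown(B)): towers=[A; B; C; D; E] holding=-
step 2 (pickup(A)): towers=[B; C; D; E] holding=A
step 3 (stack(A, D)): towers=[B; C; D/A; E] holding=-
step 4 (pickup(B)): towers=[C; D/A; E] holding=B
step 5 (stack(B, A)): towers=[C; D/A/B; E] holding=-
goal check: towers=[C; D/A/B; E] holding=- — reached (length 5, optimal by BFS)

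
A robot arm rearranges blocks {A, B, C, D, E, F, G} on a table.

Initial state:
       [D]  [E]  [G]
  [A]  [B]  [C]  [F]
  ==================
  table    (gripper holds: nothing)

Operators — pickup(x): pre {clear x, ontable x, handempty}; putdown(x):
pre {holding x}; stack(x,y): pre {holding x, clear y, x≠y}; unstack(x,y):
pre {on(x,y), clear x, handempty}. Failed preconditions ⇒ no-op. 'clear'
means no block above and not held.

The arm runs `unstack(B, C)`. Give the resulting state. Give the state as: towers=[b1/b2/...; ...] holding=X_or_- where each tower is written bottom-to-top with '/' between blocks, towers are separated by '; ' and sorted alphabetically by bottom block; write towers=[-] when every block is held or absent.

before: towers=[A; B/D; C/E; F/G] holding=-
pre[unstack(B, C)]: on(B,C) no, clear(B) no, handempty yes
on(B,C), clear(B) unmet → unstack(B, C) is a no-op
after:  towers=[A; B/D; C/E; F/G] holding=-

towers=[A; B/D; C/E; F/G] holding=-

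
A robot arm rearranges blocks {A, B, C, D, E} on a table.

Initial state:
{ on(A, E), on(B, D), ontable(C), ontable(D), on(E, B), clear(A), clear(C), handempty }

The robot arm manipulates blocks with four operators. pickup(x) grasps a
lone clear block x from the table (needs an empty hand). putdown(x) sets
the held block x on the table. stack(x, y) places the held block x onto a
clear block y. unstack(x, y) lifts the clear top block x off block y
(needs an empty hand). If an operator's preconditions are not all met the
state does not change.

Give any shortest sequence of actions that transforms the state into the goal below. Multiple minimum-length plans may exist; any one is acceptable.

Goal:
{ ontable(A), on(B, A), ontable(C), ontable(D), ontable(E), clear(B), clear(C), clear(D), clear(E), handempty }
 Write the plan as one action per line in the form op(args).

step 1 (unstack(A, E)): towers=[C; D/B/E] holding=A
step 2 (putdown(A)): towers=[A; C; D/B/E] holding=-
step 3 (unstack(E, B)): towers=[A; C; D/B] holding=E
step 4 (putdown(E)): towers=[A; C; D/B; E] holding=-
step 5 (unstack(B, D)): towers=[A; C; D; E] holding=B
step 6 (stack(B, A)): towers=[A/B; C; D; E] holding=-
goal check: towers=[A/B; C; D; E] holding=- — reached (length 6, optimal by BFS)

unstack(A, E)
putdown(A)
unstack(E, B)
putdown(E)
unstack(B, D)
stack(B, A)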